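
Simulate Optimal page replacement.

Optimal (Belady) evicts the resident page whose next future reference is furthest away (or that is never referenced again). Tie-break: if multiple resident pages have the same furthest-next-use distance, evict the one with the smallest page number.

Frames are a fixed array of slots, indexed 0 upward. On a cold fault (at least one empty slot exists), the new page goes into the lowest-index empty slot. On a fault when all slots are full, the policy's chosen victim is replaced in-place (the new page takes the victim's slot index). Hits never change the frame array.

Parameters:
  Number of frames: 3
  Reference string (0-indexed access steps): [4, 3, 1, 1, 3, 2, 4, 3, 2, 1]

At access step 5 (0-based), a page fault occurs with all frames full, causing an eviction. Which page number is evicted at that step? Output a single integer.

Step 0: ref 4 -> FAULT, frames=[4,-,-]
Step 1: ref 3 -> FAULT, frames=[4,3,-]
Step 2: ref 1 -> FAULT, frames=[4,3,1]
Step 3: ref 1 -> HIT, frames=[4,3,1]
Step 4: ref 3 -> HIT, frames=[4,3,1]
Step 5: ref 2 -> FAULT, evict 1, frames=[4,3,2]
At step 5: evicted page 1

Answer: 1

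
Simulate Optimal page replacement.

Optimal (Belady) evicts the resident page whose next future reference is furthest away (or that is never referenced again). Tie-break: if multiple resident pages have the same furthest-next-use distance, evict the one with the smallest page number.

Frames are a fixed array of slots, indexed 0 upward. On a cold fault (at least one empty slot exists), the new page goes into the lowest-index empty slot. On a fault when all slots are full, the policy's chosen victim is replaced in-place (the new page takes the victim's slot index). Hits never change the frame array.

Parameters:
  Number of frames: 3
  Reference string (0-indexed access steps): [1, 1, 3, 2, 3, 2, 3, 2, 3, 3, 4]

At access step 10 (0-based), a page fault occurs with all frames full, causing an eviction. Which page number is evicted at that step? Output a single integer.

Step 0: ref 1 -> FAULT, frames=[1,-,-]
Step 1: ref 1 -> HIT, frames=[1,-,-]
Step 2: ref 3 -> FAULT, frames=[1,3,-]
Step 3: ref 2 -> FAULT, frames=[1,3,2]
Step 4: ref 3 -> HIT, frames=[1,3,2]
Step 5: ref 2 -> HIT, frames=[1,3,2]
Step 6: ref 3 -> HIT, frames=[1,3,2]
Step 7: ref 2 -> HIT, frames=[1,3,2]
Step 8: ref 3 -> HIT, frames=[1,3,2]
Step 9: ref 3 -> HIT, frames=[1,3,2]
Step 10: ref 4 -> FAULT, evict 1, frames=[4,3,2]
At step 10: evicted page 1

Answer: 1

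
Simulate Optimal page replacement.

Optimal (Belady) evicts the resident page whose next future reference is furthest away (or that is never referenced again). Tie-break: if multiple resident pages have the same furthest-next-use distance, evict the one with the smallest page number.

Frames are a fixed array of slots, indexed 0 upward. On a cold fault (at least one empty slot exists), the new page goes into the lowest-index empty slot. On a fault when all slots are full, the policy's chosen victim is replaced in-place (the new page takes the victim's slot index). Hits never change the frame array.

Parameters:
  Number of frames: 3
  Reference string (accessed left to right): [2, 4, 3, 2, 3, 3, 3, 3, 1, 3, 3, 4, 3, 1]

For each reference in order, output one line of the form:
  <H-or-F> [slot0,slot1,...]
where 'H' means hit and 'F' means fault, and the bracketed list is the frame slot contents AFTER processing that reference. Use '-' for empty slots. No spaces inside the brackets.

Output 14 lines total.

F [2,-,-]
F [2,4,-]
F [2,4,3]
H [2,4,3]
H [2,4,3]
H [2,4,3]
H [2,4,3]
H [2,4,3]
F [1,4,3]
H [1,4,3]
H [1,4,3]
H [1,4,3]
H [1,4,3]
H [1,4,3]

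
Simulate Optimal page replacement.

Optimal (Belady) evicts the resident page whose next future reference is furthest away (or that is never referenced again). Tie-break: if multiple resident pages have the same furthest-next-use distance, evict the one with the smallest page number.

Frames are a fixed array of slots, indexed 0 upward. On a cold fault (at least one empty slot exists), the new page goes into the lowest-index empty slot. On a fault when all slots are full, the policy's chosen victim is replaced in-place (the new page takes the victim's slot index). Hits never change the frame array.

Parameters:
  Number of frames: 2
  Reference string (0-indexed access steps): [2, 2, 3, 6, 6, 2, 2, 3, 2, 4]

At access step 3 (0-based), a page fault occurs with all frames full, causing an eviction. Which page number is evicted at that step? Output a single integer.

Answer: 3

Derivation:
Step 0: ref 2 -> FAULT, frames=[2,-]
Step 1: ref 2 -> HIT, frames=[2,-]
Step 2: ref 3 -> FAULT, frames=[2,3]
Step 3: ref 6 -> FAULT, evict 3, frames=[2,6]
At step 3: evicted page 3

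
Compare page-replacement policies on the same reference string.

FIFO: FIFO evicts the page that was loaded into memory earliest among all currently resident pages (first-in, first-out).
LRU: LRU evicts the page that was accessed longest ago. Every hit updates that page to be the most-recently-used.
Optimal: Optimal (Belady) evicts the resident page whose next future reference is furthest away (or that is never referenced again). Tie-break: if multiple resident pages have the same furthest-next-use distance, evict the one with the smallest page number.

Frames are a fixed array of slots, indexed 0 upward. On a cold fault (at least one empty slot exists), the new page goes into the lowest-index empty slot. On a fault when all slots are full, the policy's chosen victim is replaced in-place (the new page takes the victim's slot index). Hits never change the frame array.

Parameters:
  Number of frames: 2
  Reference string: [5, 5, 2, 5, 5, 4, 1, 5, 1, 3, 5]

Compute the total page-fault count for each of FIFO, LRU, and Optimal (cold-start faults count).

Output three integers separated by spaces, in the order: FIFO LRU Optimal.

Answer: 6 7 5

Derivation:
--- FIFO ---
  step 0: ref 5 -> FAULT, frames=[5,-] (faults so far: 1)
  step 1: ref 5 -> HIT, frames=[5,-] (faults so far: 1)
  step 2: ref 2 -> FAULT, frames=[5,2] (faults so far: 2)
  step 3: ref 5 -> HIT, frames=[5,2] (faults so far: 2)
  step 4: ref 5 -> HIT, frames=[5,2] (faults so far: 2)
  step 5: ref 4 -> FAULT, evict 5, frames=[4,2] (faults so far: 3)
  step 6: ref 1 -> FAULT, evict 2, frames=[4,1] (faults so far: 4)
  step 7: ref 5 -> FAULT, evict 4, frames=[5,1] (faults so far: 5)
  step 8: ref 1 -> HIT, frames=[5,1] (faults so far: 5)
  step 9: ref 3 -> FAULT, evict 1, frames=[5,3] (faults so far: 6)
  step 10: ref 5 -> HIT, frames=[5,3] (faults so far: 6)
  FIFO total faults: 6
--- LRU ---
  step 0: ref 5 -> FAULT, frames=[5,-] (faults so far: 1)
  step 1: ref 5 -> HIT, frames=[5,-] (faults so far: 1)
  step 2: ref 2 -> FAULT, frames=[5,2] (faults so far: 2)
  step 3: ref 5 -> HIT, frames=[5,2] (faults so far: 2)
  step 4: ref 5 -> HIT, frames=[5,2] (faults so far: 2)
  step 5: ref 4 -> FAULT, evict 2, frames=[5,4] (faults so far: 3)
  step 6: ref 1 -> FAULT, evict 5, frames=[1,4] (faults so far: 4)
  step 7: ref 5 -> FAULT, evict 4, frames=[1,5] (faults so far: 5)
  step 8: ref 1 -> HIT, frames=[1,5] (faults so far: 5)
  step 9: ref 3 -> FAULT, evict 5, frames=[1,3] (faults so far: 6)
  step 10: ref 5 -> FAULT, evict 1, frames=[5,3] (faults so far: 7)
  LRU total faults: 7
--- Optimal ---
  step 0: ref 5 -> FAULT, frames=[5,-] (faults so far: 1)
  step 1: ref 5 -> HIT, frames=[5,-] (faults so far: 1)
  step 2: ref 2 -> FAULT, frames=[5,2] (faults so far: 2)
  step 3: ref 5 -> HIT, frames=[5,2] (faults so far: 2)
  step 4: ref 5 -> HIT, frames=[5,2] (faults so far: 2)
  step 5: ref 4 -> FAULT, evict 2, frames=[5,4] (faults so far: 3)
  step 6: ref 1 -> FAULT, evict 4, frames=[5,1] (faults so far: 4)
  step 7: ref 5 -> HIT, frames=[5,1] (faults so far: 4)
  step 8: ref 1 -> HIT, frames=[5,1] (faults so far: 4)
  step 9: ref 3 -> FAULT, evict 1, frames=[5,3] (faults so far: 5)
  step 10: ref 5 -> HIT, frames=[5,3] (faults so far: 5)
  Optimal total faults: 5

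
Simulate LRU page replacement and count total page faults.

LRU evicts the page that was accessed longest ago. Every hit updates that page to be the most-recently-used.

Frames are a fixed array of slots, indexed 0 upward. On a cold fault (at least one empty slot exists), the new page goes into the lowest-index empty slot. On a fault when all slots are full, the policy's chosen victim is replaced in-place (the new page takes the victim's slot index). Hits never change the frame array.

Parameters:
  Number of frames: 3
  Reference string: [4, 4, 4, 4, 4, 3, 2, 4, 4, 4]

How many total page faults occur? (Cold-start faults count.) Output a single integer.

Answer: 3

Derivation:
Step 0: ref 4 → FAULT, frames=[4,-,-]
Step 1: ref 4 → HIT, frames=[4,-,-]
Step 2: ref 4 → HIT, frames=[4,-,-]
Step 3: ref 4 → HIT, frames=[4,-,-]
Step 4: ref 4 → HIT, frames=[4,-,-]
Step 5: ref 3 → FAULT, frames=[4,3,-]
Step 6: ref 2 → FAULT, frames=[4,3,2]
Step 7: ref 4 → HIT, frames=[4,3,2]
Step 8: ref 4 → HIT, frames=[4,3,2]
Step 9: ref 4 → HIT, frames=[4,3,2]
Total faults: 3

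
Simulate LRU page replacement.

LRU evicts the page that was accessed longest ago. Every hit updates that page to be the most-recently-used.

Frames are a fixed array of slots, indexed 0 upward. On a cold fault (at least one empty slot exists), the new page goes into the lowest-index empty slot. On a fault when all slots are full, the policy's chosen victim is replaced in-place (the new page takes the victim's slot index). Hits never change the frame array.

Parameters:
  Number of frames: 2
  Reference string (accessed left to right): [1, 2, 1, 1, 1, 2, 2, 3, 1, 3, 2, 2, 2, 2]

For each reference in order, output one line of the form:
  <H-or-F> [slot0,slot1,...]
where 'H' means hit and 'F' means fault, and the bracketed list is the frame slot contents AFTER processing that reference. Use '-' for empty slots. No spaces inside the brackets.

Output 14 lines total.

F [1,-]
F [1,2]
H [1,2]
H [1,2]
H [1,2]
H [1,2]
H [1,2]
F [3,2]
F [3,1]
H [3,1]
F [3,2]
H [3,2]
H [3,2]
H [3,2]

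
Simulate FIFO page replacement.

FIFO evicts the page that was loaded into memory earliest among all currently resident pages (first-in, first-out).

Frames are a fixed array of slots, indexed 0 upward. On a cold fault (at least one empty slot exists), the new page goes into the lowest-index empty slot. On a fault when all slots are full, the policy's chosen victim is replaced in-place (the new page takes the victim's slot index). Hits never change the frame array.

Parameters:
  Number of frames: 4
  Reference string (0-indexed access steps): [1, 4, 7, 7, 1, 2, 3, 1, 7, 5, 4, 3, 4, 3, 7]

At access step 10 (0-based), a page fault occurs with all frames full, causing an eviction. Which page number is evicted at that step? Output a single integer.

Answer: 2

Derivation:
Step 0: ref 1 -> FAULT, frames=[1,-,-,-]
Step 1: ref 4 -> FAULT, frames=[1,4,-,-]
Step 2: ref 7 -> FAULT, frames=[1,4,7,-]
Step 3: ref 7 -> HIT, frames=[1,4,7,-]
Step 4: ref 1 -> HIT, frames=[1,4,7,-]
Step 5: ref 2 -> FAULT, frames=[1,4,7,2]
Step 6: ref 3 -> FAULT, evict 1, frames=[3,4,7,2]
Step 7: ref 1 -> FAULT, evict 4, frames=[3,1,7,2]
Step 8: ref 7 -> HIT, frames=[3,1,7,2]
Step 9: ref 5 -> FAULT, evict 7, frames=[3,1,5,2]
Step 10: ref 4 -> FAULT, evict 2, frames=[3,1,5,4]
At step 10: evicted page 2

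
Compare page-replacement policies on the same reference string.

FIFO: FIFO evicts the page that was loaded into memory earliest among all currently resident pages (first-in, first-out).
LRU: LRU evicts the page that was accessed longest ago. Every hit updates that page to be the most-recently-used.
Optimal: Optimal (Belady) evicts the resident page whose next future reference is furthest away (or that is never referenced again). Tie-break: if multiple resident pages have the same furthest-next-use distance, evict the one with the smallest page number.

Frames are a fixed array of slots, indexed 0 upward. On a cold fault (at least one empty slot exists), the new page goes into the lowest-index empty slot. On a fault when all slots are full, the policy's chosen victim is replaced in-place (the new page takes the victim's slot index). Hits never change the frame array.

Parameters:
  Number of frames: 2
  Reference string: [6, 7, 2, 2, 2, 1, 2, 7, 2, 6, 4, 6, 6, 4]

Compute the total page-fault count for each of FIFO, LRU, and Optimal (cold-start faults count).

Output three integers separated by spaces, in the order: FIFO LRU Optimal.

--- FIFO ---
  step 0: ref 6 -> FAULT, frames=[6,-] (faults so far: 1)
  step 1: ref 7 -> FAULT, frames=[6,7] (faults so far: 2)
  step 2: ref 2 -> FAULT, evict 6, frames=[2,7] (faults so far: 3)
  step 3: ref 2 -> HIT, frames=[2,7] (faults so far: 3)
  step 4: ref 2 -> HIT, frames=[2,7] (faults so far: 3)
  step 5: ref 1 -> FAULT, evict 7, frames=[2,1] (faults so far: 4)
  step 6: ref 2 -> HIT, frames=[2,1] (faults so far: 4)
  step 7: ref 7 -> FAULT, evict 2, frames=[7,1] (faults so far: 5)
  step 8: ref 2 -> FAULT, evict 1, frames=[7,2] (faults so far: 6)
  step 9: ref 6 -> FAULT, evict 7, frames=[6,2] (faults so far: 7)
  step 10: ref 4 -> FAULT, evict 2, frames=[6,4] (faults so far: 8)
  step 11: ref 6 -> HIT, frames=[6,4] (faults so far: 8)
  step 12: ref 6 -> HIT, frames=[6,4] (faults so far: 8)
  step 13: ref 4 -> HIT, frames=[6,4] (faults so far: 8)
  FIFO total faults: 8
--- LRU ---
  step 0: ref 6 -> FAULT, frames=[6,-] (faults so far: 1)
  step 1: ref 7 -> FAULT, frames=[6,7] (faults so far: 2)
  step 2: ref 2 -> FAULT, evict 6, frames=[2,7] (faults so far: 3)
  step 3: ref 2 -> HIT, frames=[2,7] (faults so far: 3)
  step 4: ref 2 -> HIT, frames=[2,7] (faults so far: 3)
  step 5: ref 1 -> FAULT, evict 7, frames=[2,1] (faults so far: 4)
  step 6: ref 2 -> HIT, frames=[2,1] (faults so far: 4)
  step 7: ref 7 -> FAULT, evict 1, frames=[2,7] (faults so far: 5)
  step 8: ref 2 -> HIT, frames=[2,7] (faults so far: 5)
  step 9: ref 6 -> FAULT, evict 7, frames=[2,6] (faults so far: 6)
  step 10: ref 4 -> FAULT, evict 2, frames=[4,6] (faults so far: 7)
  step 11: ref 6 -> HIT, frames=[4,6] (faults so far: 7)
  step 12: ref 6 -> HIT, frames=[4,6] (faults so far: 7)
  step 13: ref 4 -> HIT, frames=[4,6] (faults so far: 7)
  LRU total faults: 7
--- Optimal ---
  step 0: ref 6 -> FAULT, frames=[6,-] (faults so far: 1)
  step 1: ref 7 -> FAULT, frames=[6,7] (faults so far: 2)
  step 2: ref 2 -> FAULT, evict 6, frames=[2,7] (faults so far: 3)
  step 3: ref 2 -> HIT, frames=[2,7] (faults so far: 3)
  step 4: ref 2 -> HIT, frames=[2,7] (faults so far: 3)
  step 5: ref 1 -> FAULT, evict 7, frames=[2,1] (faults so far: 4)
  step 6: ref 2 -> HIT, frames=[2,1] (faults so far: 4)
  step 7: ref 7 -> FAULT, evict 1, frames=[2,7] (faults so far: 5)
  step 8: ref 2 -> HIT, frames=[2,7] (faults so far: 5)
  step 9: ref 6 -> FAULT, evict 2, frames=[6,7] (faults so far: 6)
  step 10: ref 4 -> FAULT, evict 7, frames=[6,4] (faults so far: 7)
  step 11: ref 6 -> HIT, frames=[6,4] (faults so far: 7)
  step 12: ref 6 -> HIT, frames=[6,4] (faults so far: 7)
  step 13: ref 4 -> HIT, frames=[6,4] (faults so far: 7)
  Optimal total faults: 7

Answer: 8 7 7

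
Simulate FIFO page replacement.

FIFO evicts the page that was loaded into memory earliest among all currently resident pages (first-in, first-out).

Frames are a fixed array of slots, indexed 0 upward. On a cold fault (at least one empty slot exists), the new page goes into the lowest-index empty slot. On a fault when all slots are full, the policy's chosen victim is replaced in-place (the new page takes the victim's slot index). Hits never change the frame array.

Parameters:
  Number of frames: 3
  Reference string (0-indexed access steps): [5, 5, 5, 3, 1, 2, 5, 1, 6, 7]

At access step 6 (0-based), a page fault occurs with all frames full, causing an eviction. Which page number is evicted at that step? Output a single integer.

Step 0: ref 5 -> FAULT, frames=[5,-,-]
Step 1: ref 5 -> HIT, frames=[5,-,-]
Step 2: ref 5 -> HIT, frames=[5,-,-]
Step 3: ref 3 -> FAULT, frames=[5,3,-]
Step 4: ref 1 -> FAULT, frames=[5,3,1]
Step 5: ref 2 -> FAULT, evict 5, frames=[2,3,1]
Step 6: ref 5 -> FAULT, evict 3, frames=[2,5,1]
At step 6: evicted page 3

Answer: 3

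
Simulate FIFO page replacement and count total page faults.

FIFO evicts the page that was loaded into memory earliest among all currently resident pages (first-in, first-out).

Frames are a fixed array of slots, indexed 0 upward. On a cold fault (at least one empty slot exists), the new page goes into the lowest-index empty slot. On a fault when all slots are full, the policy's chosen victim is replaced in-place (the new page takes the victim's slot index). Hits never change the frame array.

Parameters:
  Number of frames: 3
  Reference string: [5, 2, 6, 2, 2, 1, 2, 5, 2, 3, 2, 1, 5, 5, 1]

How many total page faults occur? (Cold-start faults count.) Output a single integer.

Step 0: ref 5 → FAULT, frames=[5,-,-]
Step 1: ref 2 → FAULT, frames=[5,2,-]
Step 2: ref 6 → FAULT, frames=[5,2,6]
Step 3: ref 2 → HIT, frames=[5,2,6]
Step 4: ref 2 → HIT, frames=[5,2,6]
Step 5: ref 1 → FAULT (evict 5), frames=[1,2,6]
Step 6: ref 2 → HIT, frames=[1,2,6]
Step 7: ref 5 → FAULT (evict 2), frames=[1,5,6]
Step 8: ref 2 → FAULT (evict 6), frames=[1,5,2]
Step 9: ref 3 → FAULT (evict 1), frames=[3,5,2]
Step 10: ref 2 → HIT, frames=[3,5,2]
Step 11: ref 1 → FAULT (evict 5), frames=[3,1,2]
Step 12: ref 5 → FAULT (evict 2), frames=[3,1,5]
Step 13: ref 5 → HIT, frames=[3,1,5]
Step 14: ref 1 → HIT, frames=[3,1,5]
Total faults: 9

Answer: 9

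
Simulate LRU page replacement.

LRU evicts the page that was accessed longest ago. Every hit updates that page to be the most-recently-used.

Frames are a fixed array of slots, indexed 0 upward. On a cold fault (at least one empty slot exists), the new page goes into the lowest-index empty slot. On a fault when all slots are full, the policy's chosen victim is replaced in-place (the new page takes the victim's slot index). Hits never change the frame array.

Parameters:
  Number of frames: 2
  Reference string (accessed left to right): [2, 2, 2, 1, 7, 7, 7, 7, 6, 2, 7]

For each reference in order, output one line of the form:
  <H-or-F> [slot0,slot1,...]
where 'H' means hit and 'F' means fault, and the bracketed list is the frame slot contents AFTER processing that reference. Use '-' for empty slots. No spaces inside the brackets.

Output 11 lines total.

F [2,-]
H [2,-]
H [2,-]
F [2,1]
F [7,1]
H [7,1]
H [7,1]
H [7,1]
F [7,6]
F [2,6]
F [2,7]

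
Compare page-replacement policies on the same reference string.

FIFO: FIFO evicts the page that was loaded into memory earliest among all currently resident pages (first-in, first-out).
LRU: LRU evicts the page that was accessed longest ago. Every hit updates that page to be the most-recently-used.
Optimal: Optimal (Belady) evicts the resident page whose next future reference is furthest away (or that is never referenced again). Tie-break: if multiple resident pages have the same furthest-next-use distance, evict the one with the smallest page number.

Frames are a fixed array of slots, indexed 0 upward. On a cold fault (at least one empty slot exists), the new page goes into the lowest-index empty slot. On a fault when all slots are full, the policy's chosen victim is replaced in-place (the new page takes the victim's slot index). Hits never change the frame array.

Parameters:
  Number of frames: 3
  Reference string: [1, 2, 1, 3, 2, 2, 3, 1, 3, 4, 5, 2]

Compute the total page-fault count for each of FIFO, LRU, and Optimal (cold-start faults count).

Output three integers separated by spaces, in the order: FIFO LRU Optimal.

Answer: 6 6 5

Derivation:
--- FIFO ---
  step 0: ref 1 -> FAULT, frames=[1,-,-] (faults so far: 1)
  step 1: ref 2 -> FAULT, frames=[1,2,-] (faults so far: 2)
  step 2: ref 1 -> HIT, frames=[1,2,-] (faults so far: 2)
  step 3: ref 3 -> FAULT, frames=[1,2,3] (faults so far: 3)
  step 4: ref 2 -> HIT, frames=[1,2,3] (faults so far: 3)
  step 5: ref 2 -> HIT, frames=[1,2,3] (faults so far: 3)
  step 6: ref 3 -> HIT, frames=[1,2,3] (faults so far: 3)
  step 7: ref 1 -> HIT, frames=[1,2,3] (faults so far: 3)
  step 8: ref 3 -> HIT, frames=[1,2,3] (faults so far: 3)
  step 9: ref 4 -> FAULT, evict 1, frames=[4,2,3] (faults so far: 4)
  step 10: ref 5 -> FAULT, evict 2, frames=[4,5,3] (faults so far: 5)
  step 11: ref 2 -> FAULT, evict 3, frames=[4,5,2] (faults so far: 6)
  FIFO total faults: 6
--- LRU ---
  step 0: ref 1 -> FAULT, frames=[1,-,-] (faults so far: 1)
  step 1: ref 2 -> FAULT, frames=[1,2,-] (faults so far: 2)
  step 2: ref 1 -> HIT, frames=[1,2,-] (faults so far: 2)
  step 3: ref 3 -> FAULT, frames=[1,2,3] (faults so far: 3)
  step 4: ref 2 -> HIT, frames=[1,2,3] (faults so far: 3)
  step 5: ref 2 -> HIT, frames=[1,2,3] (faults so far: 3)
  step 6: ref 3 -> HIT, frames=[1,2,3] (faults so far: 3)
  step 7: ref 1 -> HIT, frames=[1,2,3] (faults so far: 3)
  step 8: ref 3 -> HIT, frames=[1,2,3] (faults so far: 3)
  step 9: ref 4 -> FAULT, evict 2, frames=[1,4,3] (faults so far: 4)
  step 10: ref 5 -> FAULT, evict 1, frames=[5,4,3] (faults so far: 5)
  step 11: ref 2 -> FAULT, evict 3, frames=[5,4,2] (faults so far: 6)
  LRU total faults: 6
--- Optimal ---
  step 0: ref 1 -> FAULT, frames=[1,-,-] (faults so far: 1)
  step 1: ref 2 -> FAULT, frames=[1,2,-] (faults so far: 2)
  step 2: ref 1 -> HIT, frames=[1,2,-] (faults so far: 2)
  step 3: ref 3 -> FAULT, frames=[1,2,3] (faults so far: 3)
  step 4: ref 2 -> HIT, frames=[1,2,3] (faults so far: 3)
  step 5: ref 2 -> HIT, frames=[1,2,3] (faults so far: 3)
  step 6: ref 3 -> HIT, frames=[1,2,3] (faults so far: 3)
  step 7: ref 1 -> HIT, frames=[1,2,3] (faults so far: 3)
  step 8: ref 3 -> HIT, frames=[1,2,3] (faults so far: 3)
  step 9: ref 4 -> FAULT, evict 1, frames=[4,2,3] (faults so far: 4)
  step 10: ref 5 -> FAULT, evict 3, frames=[4,2,5] (faults so far: 5)
  step 11: ref 2 -> HIT, frames=[4,2,5] (faults so far: 5)
  Optimal total faults: 5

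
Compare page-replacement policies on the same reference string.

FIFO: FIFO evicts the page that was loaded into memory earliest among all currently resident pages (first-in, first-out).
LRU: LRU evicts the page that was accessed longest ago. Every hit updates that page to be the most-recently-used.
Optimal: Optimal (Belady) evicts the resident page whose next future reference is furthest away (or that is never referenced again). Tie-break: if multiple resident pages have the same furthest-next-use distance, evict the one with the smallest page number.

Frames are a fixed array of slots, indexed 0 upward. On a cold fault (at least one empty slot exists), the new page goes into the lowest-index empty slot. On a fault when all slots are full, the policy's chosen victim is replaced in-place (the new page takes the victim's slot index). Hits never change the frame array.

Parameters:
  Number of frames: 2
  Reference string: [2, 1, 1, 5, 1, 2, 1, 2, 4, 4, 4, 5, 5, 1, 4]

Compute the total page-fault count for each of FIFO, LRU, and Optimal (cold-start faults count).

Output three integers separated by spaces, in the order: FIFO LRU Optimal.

Answer: 9 8 7

Derivation:
--- FIFO ---
  step 0: ref 2 -> FAULT, frames=[2,-] (faults so far: 1)
  step 1: ref 1 -> FAULT, frames=[2,1] (faults so far: 2)
  step 2: ref 1 -> HIT, frames=[2,1] (faults so far: 2)
  step 3: ref 5 -> FAULT, evict 2, frames=[5,1] (faults so far: 3)
  step 4: ref 1 -> HIT, frames=[5,1] (faults so far: 3)
  step 5: ref 2 -> FAULT, evict 1, frames=[5,2] (faults so far: 4)
  step 6: ref 1 -> FAULT, evict 5, frames=[1,2] (faults so far: 5)
  step 7: ref 2 -> HIT, frames=[1,2] (faults so far: 5)
  step 8: ref 4 -> FAULT, evict 2, frames=[1,4] (faults so far: 6)
  step 9: ref 4 -> HIT, frames=[1,4] (faults so far: 6)
  step 10: ref 4 -> HIT, frames=[1,4] (faults so far: 6)
  step 11: ref 5 -> FAULT, evict 1, frames=[5,4] (faults so far: 7)
  step 12: ref 5 -> HIT, frames=[5,4] (faults so far: 7)
  step 13: ref 1 -> FAULT, evict 4, frames=[5,1] (faults so far: 8)
  step 14: ref 4 -> FAULT, evict 5, frames=[4,1] (faults so far: 9)
  FIFO total faults: 9
--- LRU ---
  step 0: ref 2 -> FAULT, frames=[2,-] (faults so far: 1)
  step 1: ref 1 -> FAULT, frames=[2,1] (faults so far: 2)
  step 2: ref 1 -> HIT, frames=[2,1] (faults so far: 2)
  step 3: ref 5 -> FAULT, evict 2, frames=[5,1] (faults so far: 3)
  step 4: ref 1 -> HIT, frames=[5,1] (faults so far: 3)
  step 5: ref 2 -> FAULT, evict 5, frames=[2,1] (faults so far: 4)
  step 6: ref 1 -> HIT, frames=[2,1] (faults so far: 4)
  step 7: ref 2 -> HIT, frames=[2,1] (faults so far: 4)
  step 8: ref 4 -> FAULT, evict 1, frames=[2,4] (faults so far: 5)
  step 9: ref 4 -> HIT, frames=[2,4] (faults so far: 5)
  step 10: ref 4 -> HIT, frames=[2,4] (faults so far: 5)
  step 11: ref 5 -> FAULT, evict 2, frames=[5,4] (faults so far: 6)
  step 12: ref 5 -> HIT, frames=[5,4] (faults so far: 6)
  step 13: ref 1 -> FAULT, evict 4, frames=[5,1] (faults so far: 7)
  step 14: ref 4 -> FAULT, evict 5, frames=[4,1] (faults so far: 8)
  LRU total faults: 8
--- Optimal ---
  step 0: ref 2 -> FAULT, frames=[2,-] (faults so far: 1)
  step 1: ref 1 -> FAULT, frames=[2,1] (faults so far: 2)
  step 2: ref 1 -> HIT, frames=[2,1] (faults so far: 2)
  step 3: ref 5 -> FAULT, evict 2, frames=[5,1] (faults so far: 3)
  step 4: ref 1 -> HIT, frames=[5,1] (faults so far: 3)
  step 5: ref 2 -> FAULT, evict 5, frames=[2,1] (faults so far: 4)
  step 6: ref 1 -> HIT, frames=[2,1] (faults so far: 4)
  step 7: ref 2 -> HIT, frames=[2,1] (faults so far: 4)
  step 8: ref 4 -> FAULT, evict 2, frames=[4,1] (faults so far: 5)
  step 9: ref 4 -> HIT, frames=[4,1] (faults so far: 5)
  step 10: ref 4 -> HIT, frames=[4,1] (faults so far: 5)
  step 11: ref 5 -> FAULT, evict 4, frames=[5,1] (faults so far: 6)
  step 12: ref 5 -> HIT, frames=[5,1] (faults so far: 6)
  step 13: ref 1 -> HIT, frames=[5,1] (faults so far: 6)
  step 14: ref 4 -> FAULT, evict 1, frames=[5,4] (faults so far: 7)
  Optimal total faults: 7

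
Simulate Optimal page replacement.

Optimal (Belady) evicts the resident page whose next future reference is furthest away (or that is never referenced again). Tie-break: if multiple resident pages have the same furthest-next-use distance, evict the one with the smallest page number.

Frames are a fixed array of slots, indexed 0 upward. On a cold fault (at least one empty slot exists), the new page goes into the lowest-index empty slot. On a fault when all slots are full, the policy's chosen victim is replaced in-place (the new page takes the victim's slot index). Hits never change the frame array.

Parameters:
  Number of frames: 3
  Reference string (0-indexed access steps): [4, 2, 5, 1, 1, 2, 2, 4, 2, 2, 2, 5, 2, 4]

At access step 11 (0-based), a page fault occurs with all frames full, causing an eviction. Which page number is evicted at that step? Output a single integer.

Step 0: ref 4 -> FAULT, frames=[4,-,-]
Step 1: ref 2 -> FAULT, frames=[4,2,-]
Step 2: ref 5 -> FAULT, frames=[4,2,5]
Step 3: ref 1 -> FAULT, evict 5, frames=[4,2,1]
Step 4: ref 1 -> HIT, frames=[4,2,1]
Step 5: ref 2 -> HIT, frames=[4,2,1]
Step 6: ref 2 -> HIT, frames=[4,2,1]
Step 7: ref 4 -> HIT, frames=[4,2,1]
Step 8: ref 2 -> HIT, frames=[4,2,1]
Step 9: ref 2 -> HIT, frames=[4,2,1]
Step 10: ref 2 -> HIT, frames=[4,2,1]
Step 11: ref 5 -> FAULT, evict 1, frames=[4,2,5]
At step 11: evicted page 1

Answer: 1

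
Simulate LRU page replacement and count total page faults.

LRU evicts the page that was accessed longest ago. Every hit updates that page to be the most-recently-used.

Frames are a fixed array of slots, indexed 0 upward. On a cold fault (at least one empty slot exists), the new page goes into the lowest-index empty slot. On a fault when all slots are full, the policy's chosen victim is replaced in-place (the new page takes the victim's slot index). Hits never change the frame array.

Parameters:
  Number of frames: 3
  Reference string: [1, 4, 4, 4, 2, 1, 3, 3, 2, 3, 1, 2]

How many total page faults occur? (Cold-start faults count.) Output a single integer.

Answer: 4

Derivation:
Step 0: ref 1 → FAULT, frames=[1,-,-]
Step 1: ref 4 → FAULT, frames=[1,4,-]
Step 2: ref 4 → HIT, frames=[1,4,-]
Step 3: ref 4 → HIT, frames=[1,4,-]
Step 4: ref 2 → FAULT, frames=[1,4,2]
Step 5: ref 1 → HIT, frames=[1,4,2]
Step 6: ref 3 → FAULT (evict 4), frames=[1,3,2]
Step 7: ref 3 → HIT, frames=[1,3,2]
Step 8: ref 2 → HIT, frames=[1,3,2]
Step 9: ref 3 → HIT, frames=[1,3,2]
Step 10: ref 1 → HIT, frames=[1,3,2]
Step 11: ref 2 → HIT, frames=[1,3,2]
Total faults: 4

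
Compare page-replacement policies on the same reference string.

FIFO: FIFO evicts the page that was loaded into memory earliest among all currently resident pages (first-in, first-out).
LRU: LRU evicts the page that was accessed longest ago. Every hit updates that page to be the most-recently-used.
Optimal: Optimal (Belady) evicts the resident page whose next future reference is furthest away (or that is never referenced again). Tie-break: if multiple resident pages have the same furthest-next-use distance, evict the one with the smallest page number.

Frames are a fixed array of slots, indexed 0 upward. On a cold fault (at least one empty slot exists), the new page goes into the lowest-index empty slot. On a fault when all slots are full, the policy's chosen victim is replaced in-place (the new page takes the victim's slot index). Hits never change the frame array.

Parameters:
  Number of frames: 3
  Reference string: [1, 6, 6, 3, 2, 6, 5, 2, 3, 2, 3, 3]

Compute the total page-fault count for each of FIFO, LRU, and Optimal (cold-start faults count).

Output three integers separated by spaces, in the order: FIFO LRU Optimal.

Answer: 5 6 5

Derivation:
--- FIFO ---
  step 0: ref 1 -> FAULT, frames=[1,-,-] (faults so far: 1)
  step 1: ref 6 -> FAULT, frames=[1,6,-] (faults so far: 2)
  step 2: ref 6 -> HIT, frames=[1,6,-] (faults so far: 2)
  step 3: ref 3 -> FAULT, frames=[1,6,3] (faults so far: 3)
  step 4: ref 2 -> FAULT, evict 1, frames=[2,6,3] (faults so far: 4)
  step 5: ref 6 -> HIT, frames=[2,6,3] (faults so far: 4)
  step 6: ref 5 -> FAULT, evict 6, frames=[2,5,3] (faults so far: 5)
  step 7: ref 2 -> HIT, frames=[2,5,3] (faults so far: 5)
  step 8: ref 3 -> HIT, frames=[2,5,3] (faults so far: 5)
  step 9: ref 2 -> HIT, frames=[2,5,3] (faults so far: 5)
  step 10: ref 3 -> HIT, frames=[2,5,3] (faults so far: 5)
  step 11: ref 3 -> HIT, frames=[2,5,3] (faults so far: 5)
  FIFO total faults: 5
--- LRU ---
  step 0: ref 1 -> FAULT, frames=[1,-,-] (faults so far: 1)
  step 1: ref 6 -> FAULT, frames=[1,6,-] (faults so far: 2)
  step 2: ref 6 -> HIT, frames=[1,6,-] (faults so far: 2)
  step 3: ref 3 -> FAULT, frames=[1,6,3] (faults so far: 3)
  step 4: ref 2 -> FAULT, evict 1, frames=[2,6,3] (faults so far: 4)
  step 5: ref 6 -> HIT, frames=[2,6,3] (faults so far: 4)
  step 6: ref 5 -> FAULT, evict 3, frames=[2,6,5] (faults so far: 5)
  step 7: ref 2 -> HIT, frames=[2,6,5] (faults so far: 5)
  step 8: ref 3 -> FAULT, evict 6, frames=[2,3,5] (faults so far: 6)
  step 9: ref 2 -> HIT, frames=[2,3,5] (faults so far: 6)
  step 10: ref 3 -> HIT, frames=[2,3,5] (faults so far: 6)
  step 11: ref 3 -> HIT, frames=[2,3,5] (faults so far: 6)
  LRU total faults: 6
--- Optimal ---
  step 0: ref 1 -> FAULT, frames=[1,-,-] (faults so far: 1)
  step 1: ref 6 -> FAULT, frames=[1,6,-] (faults so far: 2)
  step 2: ref 6 -> HIT, frames=[1,6,-] (faults so far: 2)
  step 3: ref 3 -> FAULT, frames=[1,6,3] (faults so far: 3)
  step 4: ref 2 -> FAULT, evict 1, frames=[2,6,3] (faults so far: 4)
  step 5: ref 6 -> HIT, frames=[2,6,3] (faults so far: 4)
  step 6: ref 5 -> FAULT, evict 6, frames=[2,5,3] (faults so far: 5)
  step 7: ref 2 -> HIT, frames=[2,5,3] (faults so far: 5)
  step 8: ref 3 -> HIT, frames=[2,5,3] (faults so far: 5)
  step 9: ref 2 -> HIT, frames=[2,5,3] (faults so far: 5)
  step 10: ref 3 -> HIT, frames=[2,5,3] (faults so far: 5)
  step 11: ref 3 -> HIT, frames=[2,5,3] (faults so far: 5)
  Optimal total faults: 5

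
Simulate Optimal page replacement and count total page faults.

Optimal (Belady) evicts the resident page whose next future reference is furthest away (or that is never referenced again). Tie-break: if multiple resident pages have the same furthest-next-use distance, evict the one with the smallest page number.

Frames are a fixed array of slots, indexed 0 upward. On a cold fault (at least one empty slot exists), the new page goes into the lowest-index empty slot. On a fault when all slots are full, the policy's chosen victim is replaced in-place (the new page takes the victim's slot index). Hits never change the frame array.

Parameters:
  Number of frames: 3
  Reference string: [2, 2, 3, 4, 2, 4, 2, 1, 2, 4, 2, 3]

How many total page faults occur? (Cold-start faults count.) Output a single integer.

Answer: 5

Derivation:
Step 0: ref 2 → FAULT, frames=[2,-,-]
Step 1: ref 2 → HIT, frames=[2,-,-]
Step 2: ref 3 → FAULT, frames=[2,3,-]
Step 3: ref 4 → FAULT, frames=[2,3,4]
Step 4: ref 2 → HIT, frames=[2,3,4]
Step 5: ref 4 → HIT, frames=[2,3,4]
Step 6: ref 2 → HIT, frames=[2,3,4]
Step 7: ref 1 → FAULT (evict 3), frames=[2,1,4]
Step 8: ref 2 → HIT, frames=[2,1,4]
Step 9: ref 4 → HIT, frames=[2,1,4]
Step 10: ref 2 → HIT, frames=[2,1,4]
Step 11: ref 3 → FAULT (evict 1), frames=[2,3,4]
Total faults: 5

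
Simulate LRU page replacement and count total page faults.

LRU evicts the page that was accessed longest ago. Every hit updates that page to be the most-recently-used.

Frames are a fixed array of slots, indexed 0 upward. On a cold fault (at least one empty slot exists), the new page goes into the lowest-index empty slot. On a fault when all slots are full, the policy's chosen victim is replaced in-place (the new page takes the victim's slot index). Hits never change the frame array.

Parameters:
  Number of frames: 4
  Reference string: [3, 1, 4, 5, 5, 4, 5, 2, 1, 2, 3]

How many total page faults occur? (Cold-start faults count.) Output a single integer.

Step 0: ref 3 → FAULT, frames=[3,-,-,-]
Step 1: ref 1 → FAULT, frames=[3,1,-,-]
Step 2: ref 4 → FAULT, frames=[3,1,4,-]
Step 3: ref 5 → FAULT, frames=[3,1,4,5]
Step 4: ref 5 → HIT, frames=[3,1,4,5]
Step 5: ref 4 → HIT, frames=[3,1,4,5]
Step 6: ref 5 → HIT, frames=[3,1,4,5]
Step 7: ref 2 → FAULT (evict 3), frames=[2,1,4,5]
Step 8: ref 1 → HIT, frames=[2,1,4,5]
Step 9: ref 2 → HIT, frames=[2,1,4,5]
Step 10: ref 3 → FAULT (evict 4), frames=[2,1,3,5]
Total faults: 6

Answer: 6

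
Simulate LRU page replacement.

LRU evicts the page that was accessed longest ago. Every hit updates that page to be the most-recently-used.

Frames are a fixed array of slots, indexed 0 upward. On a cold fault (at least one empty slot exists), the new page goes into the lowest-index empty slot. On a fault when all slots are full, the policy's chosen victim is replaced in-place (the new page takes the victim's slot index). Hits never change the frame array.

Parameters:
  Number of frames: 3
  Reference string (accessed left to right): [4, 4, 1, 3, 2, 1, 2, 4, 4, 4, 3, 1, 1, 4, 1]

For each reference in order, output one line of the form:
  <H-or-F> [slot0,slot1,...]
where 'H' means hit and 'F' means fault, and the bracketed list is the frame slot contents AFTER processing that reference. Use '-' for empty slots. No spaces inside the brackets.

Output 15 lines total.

F [4,-,-]
H [4,-,-]
F [4,1,-]
F [4,1,3]
F [2,1,3]
H [2,1,3]
H [2,1,3]
F [2,1,4]
H [2,1,4]
H [2,1,4]
F [2,3,4]
F [1,3,4]
H [1,3,4]
H [1,3,4]
H [1,3,4]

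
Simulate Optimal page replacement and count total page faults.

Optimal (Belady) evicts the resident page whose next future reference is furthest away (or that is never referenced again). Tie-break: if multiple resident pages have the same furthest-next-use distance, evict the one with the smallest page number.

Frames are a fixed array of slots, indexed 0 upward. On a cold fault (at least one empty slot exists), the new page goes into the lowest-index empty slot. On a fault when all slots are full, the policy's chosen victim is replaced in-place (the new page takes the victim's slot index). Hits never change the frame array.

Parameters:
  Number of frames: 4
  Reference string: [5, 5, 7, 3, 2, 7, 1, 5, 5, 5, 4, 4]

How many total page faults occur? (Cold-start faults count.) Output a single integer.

Answer: 6

Derivation:
Step 0: ref 5 → FAULT, frames=[5,-,-,-]
Step 1: ref 5 → HIT, frames=[5,-,-,-]
Step 2: ref 7 → FAULT, frames=[5,7,-,-]
Step 3: ref 3 → FAULT, frames=[5,7,3,-]
Step 4: ref 2 → FAULT, frames=[5,7,3,2]
Step 5: ref 7 → HIT, frames=[5,7,3,2]
Step 6: ref 1 → FAULT (evict 2), frames=[5,7,3,1]
Step 7: ref 5 → HIT, frames=[5,7,3,1]
Step 8: ref 5 → HIT, frames=[5,7,3,1]
Step 9: ref 5 → HIT, frames=[5,7,3,1]
Step 10: ref 4 → FAULT (evict 1), frames=[5,7,3,4]
Step 11: ref 4 → HIT, frames=[5,7,3,4]
Total faults: 6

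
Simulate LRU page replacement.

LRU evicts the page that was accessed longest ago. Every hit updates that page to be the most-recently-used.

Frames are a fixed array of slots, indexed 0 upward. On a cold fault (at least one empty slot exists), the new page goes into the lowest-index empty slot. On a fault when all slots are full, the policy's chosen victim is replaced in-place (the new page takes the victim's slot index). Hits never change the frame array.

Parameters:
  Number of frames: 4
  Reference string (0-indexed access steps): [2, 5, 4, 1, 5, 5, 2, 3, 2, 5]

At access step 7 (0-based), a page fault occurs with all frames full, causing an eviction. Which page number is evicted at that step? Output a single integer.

Answer: 4

Derivation:
Step 0: ref 2 -> FAULT, frames=[2,-,-,-]
Step 1: ref 5 -> FAULT, frames=[2,5,-,-]
Step 2: ref 4 -> FAULT, frames=[2,5,4,-]
Step 3: ref 1 -> FAULT, frames=[2,5,4,1]
Step 4: ref 5 -> HIT, frames=[2,5,4,1]
Step 5: ref 5 -> HIT, frames=[2,5,4,1]
Step 6: ref 2 -> HIT, frames=[2,5,4,1]
Step 7: ref 3 -> FAULT, evict 4, frames=[2,5,3,1]
At step 7: evicted page 4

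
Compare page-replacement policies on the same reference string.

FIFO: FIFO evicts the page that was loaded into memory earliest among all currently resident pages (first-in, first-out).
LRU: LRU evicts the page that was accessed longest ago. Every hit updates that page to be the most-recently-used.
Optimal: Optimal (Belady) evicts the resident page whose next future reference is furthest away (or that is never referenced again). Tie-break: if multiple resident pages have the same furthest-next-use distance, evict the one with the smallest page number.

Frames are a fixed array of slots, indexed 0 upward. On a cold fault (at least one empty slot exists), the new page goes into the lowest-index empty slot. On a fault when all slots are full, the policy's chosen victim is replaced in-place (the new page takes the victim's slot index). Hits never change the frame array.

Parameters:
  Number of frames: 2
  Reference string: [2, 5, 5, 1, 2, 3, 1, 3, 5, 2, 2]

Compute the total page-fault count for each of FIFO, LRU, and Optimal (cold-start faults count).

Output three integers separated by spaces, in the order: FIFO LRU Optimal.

Answer: 8 8 6

Derivation:
--- FIFO ---
  step 0: ref 2 -> FAULT, frames=[2,-] (faults so far: 1)
  step 1: ref 5 -> FAULT, frames=[2,5] (faults so far: 2)
  step 2: ref 5 -> HIT, frames=[2,5] (faults so far: 2)
  step 3: ref 1 -> FAULT, evict 2, frames=[1,5] (faults so far: 3)
  step 4: ref 2 -> FAULT, evict 5, frames=[1,2] (faults so far: 4)
  step 5: ref 3 -> FAULT, evict 1, frames=[3,2] (faults so far: 5)
  step 6: ref 1 -> FAULT, evict 2, frames=[3,1] (faults so far: 6)
  step 7: ref 3 -> HIT, frames=[3,1] (faults so far: 6)
  step 8: ref 5 -> FAULT, evict 3, frames=[5,1] (faults so far: 7)
  step 9: ref 2 -> FAULT, evict 1, frames=[5,2] (faults so far: 8)
  step 10: ref 2 -> HIT, frames=[5,2] (faults so far: 8)
  FIFO total faults: 8
--- LRU ---
  step 0: ref 2 -> FAULT, frames=[2,-] (faults so far: 1)
  step 1: ref 5 -> FAULT, frames=[2,5] (faults so far: 2)
  step 2: ref 5 -> HIT, frames=[2,5] (faults so far: 2)
  step 3: ref 1 -> FAULT, evict 2, frames=[1,5] (faults so far: 3)
  step 4: ref 2 -> FAULT, evict 5, frames=[1,2] (faults so far: 4)
  step 5: ref 3 -> FAULT, evict 1, frames=[3,2] (faults so far: 5)
  step 6: ref 1 -> FAULT, evict 2, frames=[3,1] (faults so far: 6)
  step 7: ref 3 -> HIT, frames=[3,1] (faults so far: 6)
  step 8: ref 5 -> FAULT, evict 1, frames=[3,5] (faults so far: 7)
  step 9: ref 2 -> FAULT, evict 3, frames=[2,5] (faults so far: 8)
  step 10: ref 2 -> HIT, frames=[2,5] (faults so far: 8)
  LRU total faults: 8
--- Optimal ---
  step 0: ref 2 -> FAULT, frames=[2,-] (faults so far: 1)
  step 1: ref 5 -> FAULT, frames=[2,5] (faults so far: 2)
  step 2: ref 5 -> HIT, frames=[2,5] (faults so far: 2)
  step 3: ref 1 -> FAULT, evict 5, frames=[2,1] (faults so far: 3)
  step 4: ref 2 -> HIT, frames=[2,1] (faults so far: 3)
  step 5: ref 3 -> FAULT, evict 2, frames=[3,1] (faults so far: 4)
  step 6: ref 1 -> HIT, frames=[3,1] (faults so far: 4)
  step 7: ref 3 -> HIT, frames=[3,1] (faults so far: 4)
  step 8: ref 5 -> FAULT, evict 1, frames=[3,5] (faults so far: 5)
  step 9: ref 2 -> FAULT, evict 3, frames=[2,5] (faults so far: 6)
  step 10: ref 2 -> HIT, frames=[2,5] (faults so far: 6)
  Optimal total faults: 6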